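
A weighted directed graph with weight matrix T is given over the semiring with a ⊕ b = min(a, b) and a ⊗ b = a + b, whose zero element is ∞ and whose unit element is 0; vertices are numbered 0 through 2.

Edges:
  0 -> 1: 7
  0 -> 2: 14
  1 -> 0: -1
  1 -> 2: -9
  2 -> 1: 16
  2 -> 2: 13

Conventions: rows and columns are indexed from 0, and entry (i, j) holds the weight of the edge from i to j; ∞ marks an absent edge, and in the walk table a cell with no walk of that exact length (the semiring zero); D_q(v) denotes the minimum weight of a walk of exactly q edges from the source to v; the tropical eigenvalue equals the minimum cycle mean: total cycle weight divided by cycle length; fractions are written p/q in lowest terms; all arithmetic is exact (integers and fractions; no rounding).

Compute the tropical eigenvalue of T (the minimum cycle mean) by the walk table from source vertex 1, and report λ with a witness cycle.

q=0: [∞, 0, ∞]
q=1: [-1, ∞, -9]
q=2: [∞, 6, 4]
q=3: [5, 20, -3]
Optimal cycle mean attained by: cycle 0->1->0, total 7 + (-1), length 2.
Answer: λ = 3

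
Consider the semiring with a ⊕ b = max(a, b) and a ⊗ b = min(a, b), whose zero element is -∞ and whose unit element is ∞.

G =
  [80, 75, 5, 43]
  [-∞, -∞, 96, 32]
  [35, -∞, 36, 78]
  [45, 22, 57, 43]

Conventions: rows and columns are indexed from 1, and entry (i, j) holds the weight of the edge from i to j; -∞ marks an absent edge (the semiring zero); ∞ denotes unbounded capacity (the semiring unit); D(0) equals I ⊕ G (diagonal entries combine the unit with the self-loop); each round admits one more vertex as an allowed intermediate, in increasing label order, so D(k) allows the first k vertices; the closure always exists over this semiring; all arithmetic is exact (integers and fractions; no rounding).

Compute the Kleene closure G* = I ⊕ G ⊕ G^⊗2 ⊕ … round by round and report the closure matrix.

D(0):
  [∞, 75, 5, 43]
  [-∞, ∞, 96, 32]
  [35, -∞, ∞, 78]
  [45, 22, 57, ∞]
D(1):
  [∞, 75, 5, 43]
  [-∞, ∞, 96, 32]
  [35, 35, ∞, 78]
  [45, 45, 57, ∞]
D(2):
  [∞, 75, 75, 43]
  [-∞, ∞, 96, 32]
  [35, 35, ∞, 78]
  [45, 45, 57, ∞]
D(3):
  [∞, 75, 75, 75]
  [35, ∞, 96, 78]
  [35, 35, ∞, 78]
  [45, 45, 57, ∞]
D(4):
  [∞, 75, 75, 75]
  [45, ∞, 96, 78]
  [45, 45, ∞, 78]
  [45, 45, 57, ∞]
Answer: G* = [[∞, 75, 75, 75], [45, ∞, 96, 78], [45, 45, ∞, 78], [45, 45, 57, ∞]]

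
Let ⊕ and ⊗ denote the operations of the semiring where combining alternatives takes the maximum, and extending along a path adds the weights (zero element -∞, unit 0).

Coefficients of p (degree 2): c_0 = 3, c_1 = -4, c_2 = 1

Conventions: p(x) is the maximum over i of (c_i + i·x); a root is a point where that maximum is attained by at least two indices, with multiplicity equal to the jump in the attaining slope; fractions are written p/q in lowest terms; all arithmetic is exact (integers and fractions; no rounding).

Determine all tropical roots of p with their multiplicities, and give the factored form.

hull edge (i=0, c=3) to (i=2, c=1): slope -1, span 2
Factored form: p(x) = 1 ⊗ (x ⊕ 1) ⊗ (x ⊕ 1)
Answer: roots = 1 (mult 2)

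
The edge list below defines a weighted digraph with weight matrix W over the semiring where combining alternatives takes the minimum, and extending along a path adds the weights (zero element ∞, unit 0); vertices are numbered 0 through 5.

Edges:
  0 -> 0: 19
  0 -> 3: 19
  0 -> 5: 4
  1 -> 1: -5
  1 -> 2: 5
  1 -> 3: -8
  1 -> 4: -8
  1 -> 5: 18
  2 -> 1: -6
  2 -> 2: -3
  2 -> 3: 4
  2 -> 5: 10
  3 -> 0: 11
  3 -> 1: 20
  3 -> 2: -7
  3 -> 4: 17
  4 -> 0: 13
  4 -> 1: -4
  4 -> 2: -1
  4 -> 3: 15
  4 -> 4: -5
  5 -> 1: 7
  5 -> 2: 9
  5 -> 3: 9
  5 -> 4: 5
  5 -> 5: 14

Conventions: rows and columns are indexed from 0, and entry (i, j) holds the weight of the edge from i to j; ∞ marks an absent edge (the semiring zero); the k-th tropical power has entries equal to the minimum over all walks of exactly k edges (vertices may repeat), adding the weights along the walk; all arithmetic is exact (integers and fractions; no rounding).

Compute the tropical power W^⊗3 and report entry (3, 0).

W^⊗2:
  [30, 11, 12, 13, 9, 18]
  [3, -12, -15, -13, -13, 13]
  [15, -11, -6, -14, -14, 7]
  [30, -13, -10, -3, 12, 3]
  [8, -9, -6, -12, -12, 9]
  [18, 1, 2, -1, -1, 19]
W^⊗3:
  [22, 5, 6, 3, 3, 22]
  [-2, -21, -20, -20, -20, -5]
  [-3, -18, -21, -19, -19, 4]
  [8, -18, -13, -21, -21, 0]
  [-1, -16, -19, -17, -17, 4]
  [10, -5, -8, -7, -7, 12]
Key observation: the optimum is the walk 3->2->3->0, with weight (-7) + 4 + 11 = 8.
Optimal value attained by: walk 3->2->3->0.
Answer: (W^⊗3)[3][0] = 8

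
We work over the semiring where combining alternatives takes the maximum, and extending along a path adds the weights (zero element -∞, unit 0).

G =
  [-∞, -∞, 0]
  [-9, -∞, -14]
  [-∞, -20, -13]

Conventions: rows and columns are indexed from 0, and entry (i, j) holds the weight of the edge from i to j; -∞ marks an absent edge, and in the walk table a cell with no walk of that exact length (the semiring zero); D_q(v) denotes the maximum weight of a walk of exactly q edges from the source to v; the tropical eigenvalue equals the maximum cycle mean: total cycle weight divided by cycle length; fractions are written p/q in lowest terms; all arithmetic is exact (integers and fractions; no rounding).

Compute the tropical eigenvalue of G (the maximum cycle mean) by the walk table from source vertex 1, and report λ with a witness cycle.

q=0: [-∞, 0, -∞]
q=1: [-9, -∞, -14]
q=2: [-∞, -34, -9]
q=3: [-43, -29, -22]
Optimal cycle mean attained by: cycle 0->2->1->0, total 0 + (-20) + (-9), length 3.
Answer: λ = -29/3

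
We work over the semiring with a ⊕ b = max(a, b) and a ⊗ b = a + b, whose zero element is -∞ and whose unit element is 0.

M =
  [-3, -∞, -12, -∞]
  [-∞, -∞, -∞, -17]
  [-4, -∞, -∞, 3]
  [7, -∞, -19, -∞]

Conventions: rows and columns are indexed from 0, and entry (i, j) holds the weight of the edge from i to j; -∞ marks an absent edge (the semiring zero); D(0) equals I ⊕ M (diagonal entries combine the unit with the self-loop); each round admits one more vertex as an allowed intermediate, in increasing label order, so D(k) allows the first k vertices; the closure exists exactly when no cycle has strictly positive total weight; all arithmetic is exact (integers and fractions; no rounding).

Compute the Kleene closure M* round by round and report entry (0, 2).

D(0):
  [0, -∞, -12, -∞]
  [-∞, 0, -∞, -17]
  [-4, -∞, 0, 3]
  [7, -∞, -19, 0]
D(1):
  [0, -∞, -12, -∞]
  [-∞, 0, -∞, -17]
  [-4, -∞, 0, 3]
  [7, -∞, -5, 0]
D(2):
  [0, -∞, -12, -∞]
  [-∞, 0, -∞, -17]
  [-4, -∞, 0, 3]
  [7, -∞, -5, 0]
D(3):
  [0, -∞, -12, -9]
  [-∞, 0, -∞, -17]
  [-4, -∞, 0, 3]
  [7, -∞, -5, 0]
D(4):
  [0, -∞, -12, -9]
  [-10, 0, -22, -17]
  [10, -∞, 0, 3]
  [7, -∞, -5, 0]
Answer: M*[0][2] = -12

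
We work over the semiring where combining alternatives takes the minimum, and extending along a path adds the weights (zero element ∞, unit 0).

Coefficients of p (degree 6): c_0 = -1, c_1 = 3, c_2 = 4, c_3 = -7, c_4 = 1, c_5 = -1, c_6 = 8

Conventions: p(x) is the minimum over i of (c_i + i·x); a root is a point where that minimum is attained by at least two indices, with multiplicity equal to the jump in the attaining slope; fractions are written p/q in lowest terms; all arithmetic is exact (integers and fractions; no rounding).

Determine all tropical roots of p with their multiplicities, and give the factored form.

hull edge (i=0, c=-1) to (i=3, c=-7): slope -2, span 3
hull edge (i=3, c=-7) to (i=5, c=-1): slope 3, span 2
hull edge (i=5, c=-1) to (i=6, c=8): slope 9, span 1
Factored form: p(x) = 8 ⊗ (x ⊕ (-9)) ⊗ (x ⊕ (-3)) ⊗ (x ⊕ (-3)) ⊗ (x ⊕ 2) ⊗ (x ⊕ 2) ⊗ (x ⊕ 2)
Answer: roots = -9 (mult 1), -3 (mult 2), 2 (mult 3)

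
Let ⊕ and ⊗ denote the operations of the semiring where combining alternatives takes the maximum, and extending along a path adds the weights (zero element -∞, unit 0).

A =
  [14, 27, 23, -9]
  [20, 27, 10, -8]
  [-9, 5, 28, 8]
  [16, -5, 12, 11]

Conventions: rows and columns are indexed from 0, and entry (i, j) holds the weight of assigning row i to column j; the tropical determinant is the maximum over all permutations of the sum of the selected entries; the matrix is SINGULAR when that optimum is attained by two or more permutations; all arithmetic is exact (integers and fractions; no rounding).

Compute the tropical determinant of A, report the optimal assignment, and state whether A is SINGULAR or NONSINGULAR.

σ = (0, 1, 2, 3): 14 + 27 + 28 + 11 = 80
σ = (0, 1, 3, 2): 14 + 27 + 8 + 12 = 61
σ = (0, 2, 1, 3): 14 + 10 + 5 + 11 = 40
σ = (0, 2, 3, 1): 14 + 10 + 8 + (-5) = 27
σ = (0, 3, 1, 2): 14 + (-8) + 5 + 12 = 23
σ = (0, 3, 2, 1): 14 + (-8) + 28 + (-5) = 29
σ = (1, 0, 2, 3): 27 + 20 + 28 + 11 = 86
σ = (1, 0, 3, 2): 27 + 20 + 8 + 12 = 67
σ = (1, 2, 0, 3): 27 + 10 + (-9) + 11 = 39
σ = (1, 2, 3, 0): 27 + 10 + 8 + 16 = 61
σ = (1, 3, 0, 2): 27 + (-8) + (-9) + 12 = 22
σ = (1, 3, 2, 0): 27 + (-8) + 28 + 16 = 63
σ = (2, 0, 1, 3): 23 + 20 + 5 + 11 = 59
σ = (2, 0, 3, 1): 23 + 20 + 8 + (-5) = 46
σ = (2, 1, 0, 3): 23 + 27 + (-9) + 11 = 52
σ = (2, 1, 3, 0): 23 + 27 + 8 + 16 = 74
σ = (2, 3, 0, 1): 23 + (-8) + (-9) + (-5) = 1
σ = (2, 3, 1, 0): 23 + (-8) + 5 + 16 = 36
σ = (3, 0, 1, 2): (-9) + 20 + 5 + 12 = 28
σ = (3, 0, 2, 1): (-9) + 20 + 28 + (-5) = 34
σ = (3, 1, 0, 2): (-9) + 27 + (-9) + 12 = 21
σ = (3, 1, 2, 0): (-9) + 27 + 28 + 16 = 62
σ = (3, 2, 0, 1): (-9) + 10 + (-9) + (-5) = -13
σ = (3, 2, 1, 0): (-9) + 10 + 5 + 16 = 22
Optimal value attained by: σ = (1, 0, 2, 3).
Answer: det⊕(A) = 86; verdict: NONSINGULAR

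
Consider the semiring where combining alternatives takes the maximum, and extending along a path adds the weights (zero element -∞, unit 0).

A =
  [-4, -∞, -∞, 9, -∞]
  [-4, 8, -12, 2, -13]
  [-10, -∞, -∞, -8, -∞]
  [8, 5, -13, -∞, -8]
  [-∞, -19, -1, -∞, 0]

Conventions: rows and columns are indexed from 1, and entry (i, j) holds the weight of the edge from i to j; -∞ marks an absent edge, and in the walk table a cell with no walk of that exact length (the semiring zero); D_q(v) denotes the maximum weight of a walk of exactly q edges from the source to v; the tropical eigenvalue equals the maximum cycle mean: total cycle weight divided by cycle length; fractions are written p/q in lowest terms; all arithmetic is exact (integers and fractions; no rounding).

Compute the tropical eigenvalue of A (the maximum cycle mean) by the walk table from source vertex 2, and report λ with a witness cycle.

q=0: [-∞, 0, -∞, -∞, -∞]
q=1: [-4, 8, -12, 2, -13]
q=2: [10, 16, -4, 10, -5]
q=3: [18, 24, 4, 19, 3]
q=4: [27, 32, 12, 27, 11]
q=5: [35, 40, 20, 36, 19]
Optimal cycle mean attained by: cycle 1->4->1, total 9 + 8, length 2.
Answer: λ = 17/2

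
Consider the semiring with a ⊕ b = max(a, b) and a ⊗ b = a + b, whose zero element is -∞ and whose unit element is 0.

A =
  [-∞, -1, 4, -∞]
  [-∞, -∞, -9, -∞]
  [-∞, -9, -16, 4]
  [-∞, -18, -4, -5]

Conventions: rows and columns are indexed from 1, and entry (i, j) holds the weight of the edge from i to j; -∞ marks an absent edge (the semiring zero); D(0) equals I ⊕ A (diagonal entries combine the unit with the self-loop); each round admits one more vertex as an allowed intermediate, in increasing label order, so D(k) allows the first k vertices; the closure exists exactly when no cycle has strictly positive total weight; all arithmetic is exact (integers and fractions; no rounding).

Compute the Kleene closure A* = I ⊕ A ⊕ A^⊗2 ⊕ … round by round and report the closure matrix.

D(0):
  [0, -1, 4, -∞]
  [-∞, 0, -9, -∞]
  [-∞, -9, 0, 4]
  [-∞, -18, -4, 0]
D(1):
  [0, -1, 4, -∞]
  [-∞, 0, -9, -∞]
  [-∞, -9, 0, 4]
  [-∞, -18, -4, 0]
D(2):
  [0, -1, 4, -∞]
  [-∞, 0, -9, -∞]
  [-∞, -9, 0, 4]
  [-∞, -18, -4, 0]
D(3):
  [0, -1, 4, 8]
  [-∞, 0, -9, -5]
  [-∞, -9, 0, 4]
  [-∞, -13, -4, 0]
D(4):
  [0, -1, 4, 8]
  [-∞, 0, -9, -5]
  [-∞, -9, 0, 4]
  [-∞, -13, -4, 0]
Answer: A* = [[0, -1, 4, 8], [-∞, 0, -9, -5], [-∞, -9, 0, 4], [-∞, -13, -4, 0]]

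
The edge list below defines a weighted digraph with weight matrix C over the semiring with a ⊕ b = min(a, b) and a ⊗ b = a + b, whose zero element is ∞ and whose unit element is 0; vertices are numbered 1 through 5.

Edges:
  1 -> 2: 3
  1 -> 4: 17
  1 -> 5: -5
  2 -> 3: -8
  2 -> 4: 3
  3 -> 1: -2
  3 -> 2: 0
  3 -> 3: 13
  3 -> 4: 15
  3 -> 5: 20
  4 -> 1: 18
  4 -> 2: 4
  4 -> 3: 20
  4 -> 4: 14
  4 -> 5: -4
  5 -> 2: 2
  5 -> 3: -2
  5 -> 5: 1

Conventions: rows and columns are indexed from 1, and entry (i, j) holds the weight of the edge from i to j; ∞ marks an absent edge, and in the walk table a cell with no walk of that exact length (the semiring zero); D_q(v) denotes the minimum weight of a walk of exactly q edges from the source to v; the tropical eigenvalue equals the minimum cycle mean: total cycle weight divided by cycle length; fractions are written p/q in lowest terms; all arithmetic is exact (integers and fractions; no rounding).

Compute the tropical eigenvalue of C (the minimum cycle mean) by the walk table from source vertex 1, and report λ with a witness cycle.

q=0: [0, ∞, ∞, ∞, ∞]
q=1: [∞, 3, ∞, 17, -5]
q=2: [35, -3, -7, 6, -4]
q=3: [-9, -7, -11, 0, -3]
q=4: [-13, -11, -15, -4, -14]
q=5: [-17, -15, -19, -8, -18]
Optimal cycle mean attained by: cycle 2->3->2, total (-8) + 0, length 2.
Answer: λ = -4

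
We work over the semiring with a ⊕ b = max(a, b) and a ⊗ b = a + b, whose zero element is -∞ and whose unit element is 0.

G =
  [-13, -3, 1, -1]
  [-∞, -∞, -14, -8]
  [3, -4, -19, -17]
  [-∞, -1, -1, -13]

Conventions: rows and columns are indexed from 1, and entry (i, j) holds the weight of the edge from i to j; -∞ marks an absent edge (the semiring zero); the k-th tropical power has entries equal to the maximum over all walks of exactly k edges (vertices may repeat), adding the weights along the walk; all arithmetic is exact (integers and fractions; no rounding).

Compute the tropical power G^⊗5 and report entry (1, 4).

G^⊗2:
  [4, -2, -2, -11]
  [-11, -9, -9, -21]
  [-10, 0, 4, 2]
  [2, -5, -14, -9]
G^⊗3:
  [1, 1, 5, 3]
  [-6, -13, -10, -12]
  [7, 1, 1, -8]
  [-11, -1, 3, 1]
G^⊗4:
  [8, 2, 2, 0]
  [-7, -9, -5, -7]
  [4, 4, 8, 6]
  [6, 0, 0, -9]
G^⊗5:
  [5, 5, 9, 7]
  [-2, -8, -6, -8]
  [11, 5, 5, 3]
  [3, 3, 7, 5]
Key observation: the optimum is the walk 1->3->1->3->1->4, with weight 1 + 3 + 1 + 3 + (-1) = 7.
Optimal value attained by: walk 1->3->1->3->1->4.
Answer: (G^⊗5)[1][4] = 7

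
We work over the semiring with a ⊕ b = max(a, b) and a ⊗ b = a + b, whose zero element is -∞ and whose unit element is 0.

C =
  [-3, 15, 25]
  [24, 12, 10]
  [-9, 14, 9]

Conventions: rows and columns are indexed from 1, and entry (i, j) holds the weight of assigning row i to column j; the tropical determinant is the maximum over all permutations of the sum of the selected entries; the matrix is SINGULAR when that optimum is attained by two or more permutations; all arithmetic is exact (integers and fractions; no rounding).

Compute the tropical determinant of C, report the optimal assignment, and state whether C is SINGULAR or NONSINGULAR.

σ = (1, 2, 3): (-3) + 12 + 9 = 18
σ = (1, 3, 2): (-3) + 10 + 14 = 21
σ = (2, 1, 3): 15 + 24 + 9 = 48
σ = (2, 3, 1): 15 + 10 + (-9) = 16
σ = (3, 1, 2): 25 + 24 + 14 = 63
σ = (3, 2, 1): 25 + 12 + (-9) = 28
Optimal value attained by: σ = (3, 1, 2).
Answer: det⊕(C) = 63; verdict: NONSINGULAR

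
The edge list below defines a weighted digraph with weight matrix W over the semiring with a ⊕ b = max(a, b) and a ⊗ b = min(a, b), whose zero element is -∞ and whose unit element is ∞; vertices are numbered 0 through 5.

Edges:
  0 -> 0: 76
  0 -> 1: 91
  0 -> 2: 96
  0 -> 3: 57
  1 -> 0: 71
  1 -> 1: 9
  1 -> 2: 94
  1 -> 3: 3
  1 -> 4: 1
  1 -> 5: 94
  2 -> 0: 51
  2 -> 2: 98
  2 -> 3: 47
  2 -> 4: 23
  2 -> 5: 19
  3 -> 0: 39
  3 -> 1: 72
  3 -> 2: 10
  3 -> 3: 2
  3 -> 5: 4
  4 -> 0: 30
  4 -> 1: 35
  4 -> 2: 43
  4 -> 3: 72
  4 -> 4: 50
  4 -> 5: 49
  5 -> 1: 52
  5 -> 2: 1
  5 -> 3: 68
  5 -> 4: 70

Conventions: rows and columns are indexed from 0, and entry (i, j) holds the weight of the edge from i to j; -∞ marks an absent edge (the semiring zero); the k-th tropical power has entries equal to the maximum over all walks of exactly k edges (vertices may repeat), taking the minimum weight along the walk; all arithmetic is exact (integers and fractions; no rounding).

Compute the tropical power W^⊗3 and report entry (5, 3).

W^⊗2:
  [76, 76, 96, 57, 23, 91]
  [71, 71, 94, 68, 70, 19]
  [51, 51, 98, 51, 23, 23]
  [71, 39, 72, 39, 10, 72]
  [43, 72, 43, 50, 50, 49]
  [52, 68, 52, 70, 50, 52]
W^⊗3:
  [76, 76, 96, 68, 70, 76]
  [71, 71, 94, 70, 50, 71]
  [51, 51, 98, 51, 23, 51]
  [71, 71, 72, 68, 70, 39]
  [71, 50, 72, 50, 50, 72]
  [68, 70, 68, 52, 52, 68]
Key observation: the optimum is the walk 5->1->5->3, with weight 52 min 94 min 68 = 52.
Optimal value attained by: walk 5->1->5->3.
Answer: (W^⊗3)[5][3] = 52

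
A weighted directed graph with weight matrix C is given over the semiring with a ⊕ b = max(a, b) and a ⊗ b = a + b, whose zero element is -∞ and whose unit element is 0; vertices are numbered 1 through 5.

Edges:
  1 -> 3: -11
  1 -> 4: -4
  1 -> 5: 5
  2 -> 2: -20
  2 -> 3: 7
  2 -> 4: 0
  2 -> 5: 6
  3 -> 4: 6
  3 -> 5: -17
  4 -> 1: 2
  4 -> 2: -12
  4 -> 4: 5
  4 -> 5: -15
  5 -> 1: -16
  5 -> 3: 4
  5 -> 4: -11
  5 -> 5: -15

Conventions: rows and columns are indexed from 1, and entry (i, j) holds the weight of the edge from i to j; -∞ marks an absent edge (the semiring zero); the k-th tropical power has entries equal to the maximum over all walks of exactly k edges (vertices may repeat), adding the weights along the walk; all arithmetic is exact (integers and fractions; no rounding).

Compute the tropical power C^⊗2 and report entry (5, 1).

C^⊗2:
  [-2, -16, 9, 1, -10]
  [2, -12, 10, 13, -9]
  [8, -6, -13, 11, -9]
  [7, -7, -5, 10, 7]
  [-9, -23, -11, 10, -11]
Key observation: the optimum is the walk 5->4->1, with weight (-11) + 2 = -9.
Optimal value attained by: walk 5->4->1.
Answer: (C^⊗2)[5][1] = -9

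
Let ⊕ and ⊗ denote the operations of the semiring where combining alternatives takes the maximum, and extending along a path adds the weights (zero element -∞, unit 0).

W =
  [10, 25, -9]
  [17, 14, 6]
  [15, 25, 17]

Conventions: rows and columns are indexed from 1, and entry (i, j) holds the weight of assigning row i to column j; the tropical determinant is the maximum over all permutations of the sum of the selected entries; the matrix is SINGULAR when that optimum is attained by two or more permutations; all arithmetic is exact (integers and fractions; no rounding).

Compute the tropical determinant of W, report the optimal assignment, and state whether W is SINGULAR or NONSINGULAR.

σ = (1, 2, 3): 10 + 14 + 17 = 41
σ = (1, 3, 2): 10 + 6 + 25 = 41
σ = (2, 1, 3): 25 + 17 + 17 = 59
σ = (2, 3, 1): 25 + 6 + 15 = 46
σ = (3, 1, 2): (-9) + 17 + 25 = 33
σ = (3, 2, 1): (-9) + 14 + 15 = 20
Optimal value attained by: σ = (2, 1, 3).
Answer: det⊕(W) = 59; verdict: NONSINGULAR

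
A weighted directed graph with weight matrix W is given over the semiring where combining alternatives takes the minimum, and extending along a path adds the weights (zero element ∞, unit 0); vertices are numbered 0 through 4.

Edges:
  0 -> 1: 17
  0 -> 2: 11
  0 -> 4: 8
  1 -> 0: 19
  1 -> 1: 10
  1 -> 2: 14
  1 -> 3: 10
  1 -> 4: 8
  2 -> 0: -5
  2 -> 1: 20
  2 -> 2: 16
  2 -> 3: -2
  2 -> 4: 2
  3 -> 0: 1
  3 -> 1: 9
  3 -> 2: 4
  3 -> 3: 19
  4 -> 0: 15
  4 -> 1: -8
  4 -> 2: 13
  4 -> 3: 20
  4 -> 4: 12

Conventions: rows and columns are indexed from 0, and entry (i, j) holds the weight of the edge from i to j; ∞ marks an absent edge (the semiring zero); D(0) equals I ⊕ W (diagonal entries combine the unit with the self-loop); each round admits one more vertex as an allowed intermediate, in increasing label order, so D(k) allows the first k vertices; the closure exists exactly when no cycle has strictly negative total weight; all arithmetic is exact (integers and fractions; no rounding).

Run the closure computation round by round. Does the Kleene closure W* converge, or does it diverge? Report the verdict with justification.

D(0):
  [0, 17, 11, ∞, 8]
  [19, 0, 14, 10, 8]
  [-5, 20, 0, -2, 2]
  [1, 9, 4, 0, ∞]
  [15, -8, 13, 20, 0]
D(1):
  [0, 17, 11, ∞, 8]
  [19, 0, 14, 10, 8]
  [-5, 12, 0, -2, 2]
  [1, 9, 4, 0, 9]
  [15, -8, 13, 20, 0]
D(2):
  [0, 17, 11, 27, 8]
  [19, 0, 14, 10, 8]
  [-5, 12, 0, -2, 2]
  [1, 9, 4, 0, 9]
  [11, -8, 6, 2, 0]
D(3):
  [0, 17, 11, 9, 8]
  [9, 0, 14, 10, 8]
  [-5, 12, 0, -2, 2]
  [-1, 9, 4, 0, 6]
  [1, -8, 6, 2, 0]
D(4):
  [0, 17, 11, 9, 8]
  [9, 0, 14, 10, 8]
  [-5, 7, 0, -2, 2]
  [-1, 9, 4, 0, 6]
  [1, -8, 6, 2, 0]
D(5):
  [0, 0, 11, 9, 8]
  [9, 0, 14, 10, 8]
  [-5, -6, 0, -2, 2]
  [-1, -2, 4, 0, 6]
  [1, -8, 6, 2, 0]
Key observation: every diagonal entry stays at the unit through all rounds, so no improving cycle exists.
Answer: CONVERGES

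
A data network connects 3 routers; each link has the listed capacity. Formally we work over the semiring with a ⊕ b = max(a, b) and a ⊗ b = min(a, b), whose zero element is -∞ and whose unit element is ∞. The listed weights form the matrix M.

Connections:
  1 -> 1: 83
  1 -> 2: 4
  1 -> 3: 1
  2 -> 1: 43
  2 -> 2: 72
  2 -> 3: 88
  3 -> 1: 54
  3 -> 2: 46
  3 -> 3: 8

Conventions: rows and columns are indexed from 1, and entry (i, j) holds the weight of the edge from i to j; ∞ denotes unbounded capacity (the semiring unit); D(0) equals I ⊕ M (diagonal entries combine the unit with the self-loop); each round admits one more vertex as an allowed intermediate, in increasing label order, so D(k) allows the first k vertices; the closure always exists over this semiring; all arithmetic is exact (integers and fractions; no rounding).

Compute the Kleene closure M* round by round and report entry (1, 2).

D(0):
  [∞, 4, 1]
  [43, ∞, 88]
  [54, 46, ∞]
D(1):
  [∞, 4, 1]
  [43, ∞, 88]
  [54, 46, ∞]
D(2):
  [∞, 4, 4]
  [43, ∞, 88]
  [54, 46, ∞]
D(3):
  [∞, 4, 4]
  [54, ∞, 88]
  [54, 46, ∞]
Answer: M*[1][2] = 4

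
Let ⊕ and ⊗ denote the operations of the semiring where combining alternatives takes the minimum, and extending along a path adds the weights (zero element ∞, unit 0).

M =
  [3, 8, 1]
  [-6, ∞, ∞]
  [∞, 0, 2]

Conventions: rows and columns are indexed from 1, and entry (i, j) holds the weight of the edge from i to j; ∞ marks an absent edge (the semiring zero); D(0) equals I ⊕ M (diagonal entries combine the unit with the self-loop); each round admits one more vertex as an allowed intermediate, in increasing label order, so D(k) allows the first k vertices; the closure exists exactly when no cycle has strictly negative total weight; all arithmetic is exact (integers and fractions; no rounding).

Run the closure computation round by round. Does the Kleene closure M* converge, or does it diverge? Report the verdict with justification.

D(0):
  [0, 8, 1]
  [-6, 0, ∞]
  [∞, 0, 0]
D(1):
  [0, 8, 1]
  [-6, 0, -5]
  [∞, 0, 0]
Detection: at round 2, diagonal entry (3, 3) turns strictly negative.
Key observation: the cycle 3->2->1->3 has total weight 0 + (-6) + 1, which is strictly negative.
Answer: DIVERGES — negative cycle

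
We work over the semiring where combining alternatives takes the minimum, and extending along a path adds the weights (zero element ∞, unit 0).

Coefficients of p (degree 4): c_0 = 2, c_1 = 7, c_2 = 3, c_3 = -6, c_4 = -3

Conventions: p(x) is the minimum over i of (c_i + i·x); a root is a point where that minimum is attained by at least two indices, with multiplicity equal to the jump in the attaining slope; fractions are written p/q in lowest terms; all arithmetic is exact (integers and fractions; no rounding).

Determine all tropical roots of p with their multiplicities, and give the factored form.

hull edge (i=0, c=2) to (i=3, c=-6): slope -8/3, span 3
hull edge (i=3, c=-6) to (i=4, c=-3): slope 3, span 1
Factored form: p(x) = -3 ⊗ (x ⊕ (-3)) ⊗ (x ⊕ 8/3) ⊗ (x ⊕ 8/3) ⊗ (x ⊕ 8/3)
Answer: roots = -3 (mult 1), 8/3 (mult 3)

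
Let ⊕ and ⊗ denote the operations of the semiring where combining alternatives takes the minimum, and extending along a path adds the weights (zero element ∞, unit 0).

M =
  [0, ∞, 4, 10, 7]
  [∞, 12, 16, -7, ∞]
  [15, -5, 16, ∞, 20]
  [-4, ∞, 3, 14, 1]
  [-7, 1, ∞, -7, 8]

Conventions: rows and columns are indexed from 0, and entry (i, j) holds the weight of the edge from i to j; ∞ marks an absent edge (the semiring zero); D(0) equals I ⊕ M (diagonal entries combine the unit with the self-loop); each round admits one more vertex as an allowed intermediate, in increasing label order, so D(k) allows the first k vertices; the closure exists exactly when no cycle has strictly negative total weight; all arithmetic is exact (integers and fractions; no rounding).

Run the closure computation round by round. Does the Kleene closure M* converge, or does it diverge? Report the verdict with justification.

D(0):
  [0, ∞, 4, 10, 7]
  [∞, 0, 16, -7, ∞]
  [15, -5, 0, ∞, 20]
  [-4, ∞, 3, 0, 1]
  [-7, 1, ∞, -7, 0]
D(1):
  [0, ∞, 4, 10, 7]
  [∞, 0, 16, -7, ∞]
  [15, -5, 0, 25, 20]
  [-4, ∞, 0, 0, 1]
  [-7, 1, -3, -7, 0]
D(2):
  [0, ∞, 4, 10, 7]
  [∞, 0, 16, -7, ∞]
  [15, -5, 0, -12, 20]
  [-4, ∞, 0, 0, 1]
  [-7, 1, -3, -7, 0]
Detection: at round 3, diagonal entry (3, 3) turns strictly negative.
Key observation: the cycle 3->0->2->1->3 has total weight (-4) + 4 + (-5) + (-7), which is strictly negative.
Answer: DIVERGES — negative cycle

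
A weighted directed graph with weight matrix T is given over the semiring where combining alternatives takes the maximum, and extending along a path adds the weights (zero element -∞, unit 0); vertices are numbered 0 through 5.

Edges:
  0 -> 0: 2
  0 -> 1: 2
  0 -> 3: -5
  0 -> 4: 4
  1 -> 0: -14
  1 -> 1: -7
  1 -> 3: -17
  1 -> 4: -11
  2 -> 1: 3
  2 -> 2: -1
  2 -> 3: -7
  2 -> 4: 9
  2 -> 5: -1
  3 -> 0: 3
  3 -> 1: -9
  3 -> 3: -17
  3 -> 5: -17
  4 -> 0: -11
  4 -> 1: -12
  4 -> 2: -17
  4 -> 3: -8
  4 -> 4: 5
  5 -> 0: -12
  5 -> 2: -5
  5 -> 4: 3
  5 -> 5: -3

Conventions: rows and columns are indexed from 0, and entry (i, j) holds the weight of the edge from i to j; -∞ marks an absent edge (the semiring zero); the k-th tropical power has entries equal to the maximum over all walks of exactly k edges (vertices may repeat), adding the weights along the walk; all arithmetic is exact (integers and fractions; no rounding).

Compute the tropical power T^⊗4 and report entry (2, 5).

T^⊗2:
  [4, 4, -13, -3, 9, -22]
  [-12, -12, -28, -19, -6, -34]
  [-2, 2, -2, 1, 14, -2]
  [5, 5, -22, -2, 7, -20]
  [-5, -7, -12, -3, 10, -18]
  [-8, -2, -6, -5, 8, -6]
T^⊗3:
  [6, 6, -8, 1, 14, -14]
  [-10, -10, -23, -14, -1, -29]
  [4, 2, -3, 6, 19, -3]
  [7, 7, -10, 0, 12, -19]
  [0, -2, -7, 2, 15, -13]
  [-2, -3, -7, 0, 13, -7]
T^⊗4:
  [8, 8, -3, 6, 19, -9]
  [-8, -8, -18, -9, 4, -24]
  [9, 7, 2, 11, 24, -4]
  [9, 9, -5, 4, 17, -11]
  [5, 3, -2, 7, 20, -8]
  [3, 1, -4, 5, 18, -8]
Key observation: the optimum is the walk 2->2->2->2->5, with weight (-1) + (-1) + (-1) + (-1) = -4.
Optimal value attained by: walk 2->2->2->2->5.
Answer: (T^⊗4)[2][5] = -4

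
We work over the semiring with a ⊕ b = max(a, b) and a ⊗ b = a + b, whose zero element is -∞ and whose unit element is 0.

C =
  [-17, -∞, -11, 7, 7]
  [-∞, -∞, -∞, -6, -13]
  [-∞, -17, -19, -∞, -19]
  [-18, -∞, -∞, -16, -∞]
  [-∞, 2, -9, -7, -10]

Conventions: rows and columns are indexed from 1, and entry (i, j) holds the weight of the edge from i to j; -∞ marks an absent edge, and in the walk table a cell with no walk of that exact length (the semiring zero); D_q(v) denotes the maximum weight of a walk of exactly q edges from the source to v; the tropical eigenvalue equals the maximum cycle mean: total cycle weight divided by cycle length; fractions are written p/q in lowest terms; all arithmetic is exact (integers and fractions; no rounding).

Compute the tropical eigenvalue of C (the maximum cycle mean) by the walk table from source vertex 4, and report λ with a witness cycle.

q=0: [-∞, -∞, -∞, 0, -∞]
q=1: [-18, -∞, -∞, -16, -∞]
q=2: [-34, -∞, -29, -11, -11]
q=3: [-29, -9, -20, -18, -21]
q=4: [-36, -19, -30, -15, -22]
q=5: [-33, -20, -31, -25, -29]
Optimal cycle mean attained by: cycle 1->5->2->4->1, total 7 + 2 + (-6) + (-18), length 4.
Answer: λ = -15/4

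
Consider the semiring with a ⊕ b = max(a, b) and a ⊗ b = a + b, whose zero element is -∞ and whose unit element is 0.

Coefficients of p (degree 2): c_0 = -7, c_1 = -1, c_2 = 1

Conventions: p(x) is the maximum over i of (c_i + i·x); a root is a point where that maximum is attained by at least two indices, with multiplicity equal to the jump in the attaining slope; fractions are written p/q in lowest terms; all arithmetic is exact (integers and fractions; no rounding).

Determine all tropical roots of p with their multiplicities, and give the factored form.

hull edge (i=0, c=-7) to (i=1, c=-1): slope 6, span 1
hull edge (i=1, c=-1) to (i=2, c=1): slope 2, span 1
Factored form: p(x) = 1 ⊗ (x ⊕ (-6)) ⊗ (x ⊕ (-2))
Answer: roots = -6 (mult 1), -2 (mult 1)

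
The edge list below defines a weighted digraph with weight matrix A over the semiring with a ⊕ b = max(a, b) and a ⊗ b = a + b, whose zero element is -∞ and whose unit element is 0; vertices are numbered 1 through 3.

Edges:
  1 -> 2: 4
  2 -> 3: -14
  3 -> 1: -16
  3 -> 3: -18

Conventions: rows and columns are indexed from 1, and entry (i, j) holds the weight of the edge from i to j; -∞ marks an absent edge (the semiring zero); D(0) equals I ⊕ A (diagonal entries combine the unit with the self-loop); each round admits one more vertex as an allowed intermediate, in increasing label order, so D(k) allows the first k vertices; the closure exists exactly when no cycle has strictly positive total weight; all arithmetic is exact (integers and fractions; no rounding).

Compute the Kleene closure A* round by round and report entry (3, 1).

D(0):
  [0, 4, -∞]
  [-∞, 0, -14]
  [-16, -∞, 0]
D(1):
  [0, 4, -∞]
  [-∞, 0, -14]
  [-16, -12, 0]
D(2):
  [0, 4, -10]
  [-∞, 0, -14]
  [-16, -12, 0]
D(3):
  [0, 4, -10]
  [-30, 0, -14]
  [-16, -12, 0]
Answer: A*[3][1] = -16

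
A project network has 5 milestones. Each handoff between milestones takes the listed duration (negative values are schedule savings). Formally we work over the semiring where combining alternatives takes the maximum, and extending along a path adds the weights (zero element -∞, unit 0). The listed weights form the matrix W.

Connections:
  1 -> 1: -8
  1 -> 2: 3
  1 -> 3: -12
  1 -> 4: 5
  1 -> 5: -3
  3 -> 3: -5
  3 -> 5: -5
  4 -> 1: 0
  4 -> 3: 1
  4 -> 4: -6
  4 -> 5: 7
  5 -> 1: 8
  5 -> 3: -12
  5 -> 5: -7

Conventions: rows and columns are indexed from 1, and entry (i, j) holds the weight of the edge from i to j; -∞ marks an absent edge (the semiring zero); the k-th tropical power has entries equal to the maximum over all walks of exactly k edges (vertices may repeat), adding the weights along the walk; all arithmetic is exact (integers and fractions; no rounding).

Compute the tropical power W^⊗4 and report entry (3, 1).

W^⊗2:
  [5, -5, 6, -1, 12]
  [-∞, -∞, -∞, -∞, -∞]
  [3, -∞, -10, -∞, -10]
  [15, 3, -4, 5, 1]
  [1, 11, -4, 13, 5]
W^⊗3:
  [20, 8, 1, 10, 6]
  [-∞, -∞, -∞, -∞, -∞]
  [-2, 6, -9, 8, 0]
  [9, 18, 6, 20, 12]
  [13, 4, 14, 7, 20]
W^⊗4:
  [14, 23, 11, 25, 17]
  [-∞, -∞, -∞, -∞, -∞]
  [8, 1, 9, 3, 15]
  [20, 12, 21, 14, 27]
  [28, 16, 9, 18, 14]
Key observation: the optimum is the walk 3->5->1->4->1, with weight (-5) + 8 + 5 + 0 = 8.
Optimal value attained by: walk 3->5->1->4->1.
Answer: (W^⊗4)[3][1] = 8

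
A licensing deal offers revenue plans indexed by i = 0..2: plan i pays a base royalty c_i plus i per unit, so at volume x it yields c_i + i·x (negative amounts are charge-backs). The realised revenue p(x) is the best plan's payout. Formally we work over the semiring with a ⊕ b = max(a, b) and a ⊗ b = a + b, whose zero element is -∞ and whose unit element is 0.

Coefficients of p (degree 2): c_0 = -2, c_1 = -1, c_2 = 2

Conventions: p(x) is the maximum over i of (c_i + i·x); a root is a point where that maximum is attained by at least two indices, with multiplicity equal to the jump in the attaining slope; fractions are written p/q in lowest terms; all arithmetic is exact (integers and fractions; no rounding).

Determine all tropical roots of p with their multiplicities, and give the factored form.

hull edge (i=0, c=-2) to (i=2, c=2): slope 2, span 2
Factored form: p(x) = 2 ⊗ (x ⊕ (-2)) ⊗ (x ⊕ (-2))
Answer: roots = -2 (mult 2)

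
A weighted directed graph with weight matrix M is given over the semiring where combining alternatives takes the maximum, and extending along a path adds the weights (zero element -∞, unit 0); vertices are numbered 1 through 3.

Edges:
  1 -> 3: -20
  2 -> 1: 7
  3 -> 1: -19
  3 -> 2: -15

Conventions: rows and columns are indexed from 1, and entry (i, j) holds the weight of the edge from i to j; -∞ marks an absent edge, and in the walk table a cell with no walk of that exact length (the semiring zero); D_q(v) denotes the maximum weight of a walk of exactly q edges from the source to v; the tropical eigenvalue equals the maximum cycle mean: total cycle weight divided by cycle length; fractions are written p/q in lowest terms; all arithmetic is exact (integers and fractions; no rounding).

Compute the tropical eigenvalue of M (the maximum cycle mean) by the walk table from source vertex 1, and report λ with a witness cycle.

q=0: [0, -∞, -∞]
q=1: [-∞, -∞, -20]
q=2: [-39, -35, -∞]
q=3: [-28, -∞, -59]
Optimal cycle mean attained by: cycle 1->3->2->1, total (-20) + (-15) + 7, length 3.
Answer: λ = -28/3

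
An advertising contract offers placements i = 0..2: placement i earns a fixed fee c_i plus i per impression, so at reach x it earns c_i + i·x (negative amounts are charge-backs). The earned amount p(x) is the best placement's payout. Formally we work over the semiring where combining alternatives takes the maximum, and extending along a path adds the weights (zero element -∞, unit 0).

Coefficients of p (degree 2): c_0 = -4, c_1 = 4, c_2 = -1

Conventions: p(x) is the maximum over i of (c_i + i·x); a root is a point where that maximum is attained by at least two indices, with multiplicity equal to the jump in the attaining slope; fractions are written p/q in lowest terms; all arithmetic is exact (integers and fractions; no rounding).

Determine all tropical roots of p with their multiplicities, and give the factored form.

hull edge (i=0, c=-4) to (i=1, c=4): slope 8, span 1
hull edge (i=1, c=4) to (i=2, c=-1): slope -5, span 1
Factored form: p(x) = -1 ⊗ (x ⊕ (-8)) ⊗ (x ⊕ 5)
Answer: roots = -8 (mult 1), 5 (mult 1)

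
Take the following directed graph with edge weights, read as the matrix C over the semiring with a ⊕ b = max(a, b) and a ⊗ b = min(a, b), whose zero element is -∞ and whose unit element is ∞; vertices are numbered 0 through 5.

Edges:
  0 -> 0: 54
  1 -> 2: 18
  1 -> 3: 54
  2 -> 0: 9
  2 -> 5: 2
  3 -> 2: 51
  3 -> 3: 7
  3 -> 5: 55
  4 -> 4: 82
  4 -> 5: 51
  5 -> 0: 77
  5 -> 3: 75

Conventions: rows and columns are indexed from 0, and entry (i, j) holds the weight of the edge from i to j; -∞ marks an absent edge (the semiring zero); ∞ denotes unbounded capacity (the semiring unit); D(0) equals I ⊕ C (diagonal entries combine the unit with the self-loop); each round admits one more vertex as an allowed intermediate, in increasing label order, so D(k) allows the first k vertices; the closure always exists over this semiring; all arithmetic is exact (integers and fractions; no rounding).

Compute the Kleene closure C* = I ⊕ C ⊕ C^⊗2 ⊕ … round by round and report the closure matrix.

D(0):
  [∞, -∞, -∞, -∞, -∞, -∞]
  [-∞, ∞, 18, 54, -∞, -∞]
  [9, -∞, ∞, -∞, -∞, 2]
  [-∞, -∞, 51, ∞, -∞, 55]
  [-∞, -∞, -∞, -∞, ∞, 51]
  [77, -∞, -∞, 75, -∞, ∞]
D(1):
  [∞, -∞, -∞, -∞, -∞, -∞]
  [-∞, ∞, 18, 54, -∞, -∞]
  [9, -∞, ∞, -∞, -∞, 2]
  [-∞, -∞, 51, ∞, -∞, 55]
  [-∞, -∞, -∞, -∞, ∞, 51]
  [77, -∞, -∞, 75, -∞, ∞]
D(2):
  [∞, -∞, -∞, -∞, -∞, -∞]
  [-∞, ∞, 18, 54, -∞, -∞]
  [9, -∞, ∞, -∞, -∞, 2]
  [-∞, -∞, 51, ∞, -∞, 55]
  [-∞, -∞, -∞, -∞, ∞, 51]
  [77, -∞, -∞, 75, -∞, ∞]
D(3):
  [∞, -∞, -∞, -∞, -∞, -∞]
  [9, ∞, 18, 54, -∞, 2]
  [9, -∞, ∞, -∞, -∞, 2]
  [9, -∞, 51, ∞, -∞, 55]
  [-∞, -∞, -∞, -∞, ∞, 51]
  [77, -∞, -∞, 75, -∞, ∞]
D(4):
  [∞, -∞, -∞, -∞, -∞, -∞]
  [9, ∞, 51, 54, -∞, 54]
  [9, -∞, ∞, -∞, -∞, 2]
  [9, -∞, 51, ∞, -∞, 55]
  [-∞, -∞, -∞, -∞, ∞, 51]
  [77, -∞, 51, 75, -∞, ∞]
D(5):
  [∞, -∞, -∞, -∞, -∞, -∞]
  [9, ∞, 51, 54, -∞, 54]
  [9, -∞, ∞, -∞, -∞, 2]
  [9, -∞, 51, ∞, -∞, 55]
  [-∞, -∞, -∞, -∞, ∞, 51]
  [77, -∞, 51, 75, -∞, ∞]
D(6):
  [∞, -∞, -∞, -∞, -∞, -∞]
  [54, ∞, 51, 54, -∞, 54]
  [9, -∞, ∞, 2, -∞, 2]
  [55, -∞, 51, ∞, -∞, 55]
  [51, -∞, 51, 51, ∞, 51]
  [77, -∞, 51, 75, -∞, ∞]
Answer: C* = [[∞, -∞, -∞, -∞, -∞, -∞], [54, ∞, 51, 54, -∞, 54], [9, -∞, ∞, 2, -∞, 2], [55, -∞, 51, ∞, -∞, 55], [51, -∞, 51, 51, ∞, 51], [77, -∞, 51, 75, -∞, ∞]]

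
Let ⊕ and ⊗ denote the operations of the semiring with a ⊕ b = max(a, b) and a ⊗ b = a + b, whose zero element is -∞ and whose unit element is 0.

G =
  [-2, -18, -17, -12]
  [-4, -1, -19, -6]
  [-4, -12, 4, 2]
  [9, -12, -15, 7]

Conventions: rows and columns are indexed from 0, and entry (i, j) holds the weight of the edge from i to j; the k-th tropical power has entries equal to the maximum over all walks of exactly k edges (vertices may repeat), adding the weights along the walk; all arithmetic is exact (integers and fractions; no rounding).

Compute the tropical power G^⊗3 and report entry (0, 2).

G^⊗2:
  [-3, -19, -13, -5]
  [3, -2, -15, 1]
  [11, -8, 8, 9]
  [16, -5, -8, 14]
G^⊗3:
  [4, -17, -9, 2]
  [10, -3, -11, 8]
  [18, -3, 12, 16]
  [23, 2, -1, 21]
Key observation: the optimum is the walk 0->2->2->2, with weight (-17) + 4 + 4 = -9.
Optimal value attained by: walk 0->2->2->2.
Answer: (G^⊗3)[0][2] = -9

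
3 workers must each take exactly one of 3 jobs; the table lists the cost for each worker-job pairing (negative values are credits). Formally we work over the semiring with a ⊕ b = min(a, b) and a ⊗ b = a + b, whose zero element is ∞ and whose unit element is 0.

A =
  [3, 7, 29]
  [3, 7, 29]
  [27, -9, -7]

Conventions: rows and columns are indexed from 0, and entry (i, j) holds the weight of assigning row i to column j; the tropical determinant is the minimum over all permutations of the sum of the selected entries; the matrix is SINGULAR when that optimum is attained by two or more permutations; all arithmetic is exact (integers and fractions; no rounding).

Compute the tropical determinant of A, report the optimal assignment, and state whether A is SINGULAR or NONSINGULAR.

σ = (0, 1, 2): 3 + 7 + (-7) = 3
σ = (0, 2, 1): 3 + 29 + (-9) = 23
σ = (1, 0, 2): 7 + 3 + (-7) = 3
σ = (1, 2, 0): 7 + 29 + 27 = 63
σ = (2, 0, 1): 29 + 3 + (-9) = 23
σ = (2, 1, 0): 29 + 7 + 27 = 63
Optimal value attained by: σ = (0, 1, 2).
Answer: det⊕(A) = 3; verdict: SINGULAR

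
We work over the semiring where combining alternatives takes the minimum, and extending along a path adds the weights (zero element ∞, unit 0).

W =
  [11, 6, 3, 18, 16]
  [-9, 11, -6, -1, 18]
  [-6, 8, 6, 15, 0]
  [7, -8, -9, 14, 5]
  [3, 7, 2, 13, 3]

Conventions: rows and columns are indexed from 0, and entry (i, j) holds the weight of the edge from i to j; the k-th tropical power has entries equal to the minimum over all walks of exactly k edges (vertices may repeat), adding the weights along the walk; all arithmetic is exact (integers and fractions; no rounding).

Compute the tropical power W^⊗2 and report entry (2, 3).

W^⊗2:
  [-3, 10, 0, 5, 3]
  [-12, -9, -10, 9, -6]
  [-1, 0, -3, 7, 3]
  [-17, -1, -14, -9, -9]
  [-4, 5, 1, 6, 2]
Key observation: the optimum is the walk 2->1->3, with weight 8 + (-1) = 7.
Optimal value attained by: walk 2->1->3.
Answer: (W^⊗2)[2][3] = 7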